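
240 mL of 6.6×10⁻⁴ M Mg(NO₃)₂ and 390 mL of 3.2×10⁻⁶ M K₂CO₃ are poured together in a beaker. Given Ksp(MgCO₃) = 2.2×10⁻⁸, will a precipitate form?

No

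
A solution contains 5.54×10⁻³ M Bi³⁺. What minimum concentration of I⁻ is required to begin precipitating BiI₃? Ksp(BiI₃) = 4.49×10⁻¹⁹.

4.33×10⁻⁶ M

The threshold for precipitation is Q = Ksp.
BiI₃(s) ⇌ Bi³⁺(aq) + 3 I⁻(aq)
Ksp = [Bi³⁺][I⁻]^3 = [I⁻]^3(5.54×10⁻³)
[I⁻]^3 = 4.49×10⁻¹⁹ / (5.54×10⁻³) = 8.10×10⁻¹⁷
[I⁻] = 4.33×10⁻⁶ M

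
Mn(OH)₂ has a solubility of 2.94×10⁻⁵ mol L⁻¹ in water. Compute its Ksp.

Ksp = 1.02×10⁻¹³

Mn(OH)₂(s) ⇌ Mn²⁺(aq) + 2 OH⁻(aq)
With molar solubility s: [Mn²⁺] = s, [OH⁻] = 2s.
Ksp = [Mn²⁺][OH⁻]^2 = s · (2s)^2 = 4s^3
Ksp = 4 × (2.94×10⁻⁵)^3 = 1.02×10⁻¹³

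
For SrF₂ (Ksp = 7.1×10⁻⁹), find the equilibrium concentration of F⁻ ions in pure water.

SrF₂(s) ⇌ Sr²⁺(aq) + 2 F⁻(aq)
For each mole of SrF₂ that dissolves per liter, [Sr²⁺] = s and [F⁻] = 2s; let s denote this solubility.
Ksp = [Sr²⁺][F⁻]^2 = s · (2s)^2 = 4s^3 = 7.1×10⁻⁹
s = 1.2×10⁻³ mol L⁻¹
[F⁻] = 2s = 2.4×10⁻³ mol L⁻¹

2.4×10⁻³ M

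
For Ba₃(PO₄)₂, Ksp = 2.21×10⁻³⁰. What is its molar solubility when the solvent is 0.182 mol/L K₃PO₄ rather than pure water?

Ba₃(PO₄)₂(s) ⇌ 3 Ba²⁺(aq) + 2 PO₄³⁻(aq)
The solution already contains PO₄³⁻ at 0.182 mol/L. Let s be the molar solubility of Ba₃(PO₄)₂.
[PO₄³⁻] ≈ 0.182 mol/L (common ion dominates); [Ba²⁺] = 3s.
Ksp = [Ba²⁺]^3[PO₄³⁻]^2 = (3s)^3(0.182)^2
(3s)^3 = 2.21×10⁻³⁰ / (0.182)^2 = 6.67×10⁻²⁹
s = 1.35×10⁻¹⁰ mol/L

1.35×10⁻¹⁰ M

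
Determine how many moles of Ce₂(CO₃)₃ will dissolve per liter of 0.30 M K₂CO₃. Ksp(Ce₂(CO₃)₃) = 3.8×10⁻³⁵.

1.9×10⁻¹⁷ M

Ce₂(CO₃)₃(s) ⇌ 2 Ce³⁺(aq) + 3 CO₃²⁻(aq)
With CO₃²⁻ already at 0.30 M and s small, take [CO₃²⁻] ≈ 0.30 M and [Ce³⁺] = 2s.
Ksp = [Ce³⁺]^2[CO₃²⁻]^3 = (2s)^2(0.30)^3
(2s)^2 = 3.8×10⁻³⁵ / (0.30)^3 = 1.4×10⁻³³
s = 1.9×10⁻¹⁷ M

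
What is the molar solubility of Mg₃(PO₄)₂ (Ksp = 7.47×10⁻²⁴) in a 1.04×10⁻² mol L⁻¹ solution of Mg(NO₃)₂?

Mg₃(PO₄)₂(s) ⇌ 3 Mg²⁺(aq) + 2 PO₄³⁻(aq)
The solution already contains Mg²⁺ at 1.04×10⁻² mol L⁻¹. Let s be the molar solubility of Mg₃(PO₄)₂.
[Mg²⁺] ≈ 1.04×10⁻² mol L⁻¹ (common ion dominates); [PO₄³⁻] = 2s.
Ksp = [Mg²⁺]^3[PO₄³⁻]^2 = (1.04×10⁻²)^3(2s)^2
(2s)^2 = 7.47×10⁻²⁴ / (1.04×10⁻²)^3 = 6.64×10⁻¹⁸
s = 1.29×10⁻⁹ mol L⁻¹

1.29×10⁻⁹ M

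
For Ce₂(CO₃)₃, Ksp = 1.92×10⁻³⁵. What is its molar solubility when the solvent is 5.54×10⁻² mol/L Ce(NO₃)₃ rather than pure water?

Ce₂(CO₃)₃(s) ⇌ 2 Ce³⁺(aq) + 3 CO₃²⁻(aq)
With Ce³⁺ already at 5.54×10⁻² mol/L and s small, take [Ce³⁺] ≈ 5.54×10⁻² mol/L and [CO₃²⁻] = 3s.
Ksp = [Ce³⁺]^2[CO₃²⁻]^3 = (5.54×10⁻²)^2(3s)^3
(3s)^3 = 1.92×10⁻³⁵ / (5.54×10⁻²)^2 = 6.26×10⁻³³
s = 6.14×10⁻¹² mol/L

6.14×10⁻¹² M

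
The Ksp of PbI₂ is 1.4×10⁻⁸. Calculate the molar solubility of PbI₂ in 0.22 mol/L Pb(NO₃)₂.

PbI₂(s) ⇌ Pb²⁺(aq) + 2 I⁻(aq)
With Pb²⁺ already at 0.22 mol/L and s small, take [Pb²⁺] ≈ 0.22 mol/L and [I⁻] = 2s.
Ksp = [Pb²⁺][I⁻]^2 = (0.22)(2s)^2
(2s)^2 = 1.4×10⁻⁸ / (0.22) = 6.4×10⁻⁸
s = 1.3×10⁻⁴ mol/L

1.3×10⁻⁴ M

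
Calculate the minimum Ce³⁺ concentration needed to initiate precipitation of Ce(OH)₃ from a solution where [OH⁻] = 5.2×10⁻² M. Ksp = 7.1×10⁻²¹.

5.0×10⁻¹⁷ M

A salt starts to precipitate once the ion product Q reaches its Ksp.
Ce(OH)₃(s) ⇌ Ce³⁺(aq) + 3 OH⁻(aq)
Ksp = [Ce³⁺][OH⁻]^3 = [Ce³⁺](5.2×10⁻²)^3
[Ce³⁺] = 7.1×10⁻²¹ / (5.2×10⁻²)^3 = 5.0×10⁻¹⁷
[Ce³⁺] = 5.0×10⁻¹⁷ M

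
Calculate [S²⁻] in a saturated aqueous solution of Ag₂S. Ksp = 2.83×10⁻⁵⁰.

Ag₂S(s) ⇌ 2 Ag⁺(aq) + S²⁻(aq)
Call the molar solubility s, so that [Ag⁺] = 2s and [S²⁻] = s.
Ksp = [Ag⁺]^2[S²⁻] = (2s)^2 · s = 4s^3 = 2.83×10⁻⁵⁰
s = 1.92×10⁻¹⁷ mol/L
[S²⁻] = s = 1.92×10⁻¹⁷ mol/L

1.92×10⁻¹⁷ M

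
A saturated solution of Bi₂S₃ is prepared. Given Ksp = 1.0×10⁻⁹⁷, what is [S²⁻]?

4.7×10⁻²⁰ M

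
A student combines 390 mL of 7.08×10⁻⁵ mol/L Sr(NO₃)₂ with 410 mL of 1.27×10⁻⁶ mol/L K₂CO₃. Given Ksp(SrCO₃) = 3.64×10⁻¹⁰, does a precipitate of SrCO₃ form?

Total volume after mixing = 390 + 410 = 800 mL.
[Sr²⁺] = (7.08×10⁻⁵)(390)/800 = 3.45×10⁻⁵ mol/L
[CO₃²⁻] = (1.27×10⁻⁶)(410)/800 = 6.51×10⁻⁷ mol/L
Q = [Sr²⁺][CO₃²⁻] = 2.25×10⁻¹¹
Q = 2.25×10⁻¹¹ < Ksp = 3.64×10⁻¹⁰, so the solution is unsaturated and no precipitate forms.

No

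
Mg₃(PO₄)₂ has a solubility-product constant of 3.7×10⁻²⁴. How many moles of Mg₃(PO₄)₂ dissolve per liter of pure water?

Mg₃(PO₄)₂(s) ⇌ 3 Mg²⁺(aq) + 2 PO₄³⁻(aq)
If s mol/L of Mg₃(PO₄)₂ dissolves, [Mg²⁺] = 3s and [PO₄³⁻] = 2s.
Ksp = [Mg²⁺]^3[PO₄³⁻]^2 = (3s)^3 · (2s)^2 = 108s^5
108s^5 = 3.7×10⁻²⁴  ⇒  s^5 = 3.4×10⁻²⁶
s = 8.1×10⁻⁶ mol/L

8.1×10⁻⁶ M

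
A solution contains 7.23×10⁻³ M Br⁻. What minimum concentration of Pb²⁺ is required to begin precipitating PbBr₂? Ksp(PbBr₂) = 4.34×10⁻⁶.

The threshold for precipitation is Q = Ksp.
PbBr₂(s) ⇌ Pb²⁺(aq) + 2 Br⁻(aq)
Ksp = [Pb²⁺][Br⁻]^2 = [Pb²⁺](7.23×10⁻³)^2
[Pb²⁺] = 4.34×10⁻⁶ / (7.23×10⁻³)^2 = 8.30×10⁻²
[Pb²⁺] = 8.30×10⁻² M

8.30×10⁻² M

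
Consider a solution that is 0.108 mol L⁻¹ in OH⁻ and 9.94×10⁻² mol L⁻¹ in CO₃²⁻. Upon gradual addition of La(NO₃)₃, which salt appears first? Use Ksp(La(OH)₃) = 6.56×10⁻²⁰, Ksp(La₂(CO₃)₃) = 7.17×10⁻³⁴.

La(OH)₃

Each salt precipitates once Q = Ksp for that salt.
For La(OH)₃: [La³⁺] = (Ksp/[OH⁻]^3) = 5.21×10⁻¹⁷ mol L⁻¹
For La₂(CO₃)₃: [La³⁺] = (Ksp/[CO₃²⁻]^3)^(1/2) = 8.54×10⁻¹⁶ mol L⁻¹
Since La(OH)₃ needs less La³⁺ to reach saturation, it precipitates first.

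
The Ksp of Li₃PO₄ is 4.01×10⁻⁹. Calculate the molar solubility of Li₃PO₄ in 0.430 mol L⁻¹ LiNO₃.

5.04×10⁻⁸ M

Li₃PO₄(s) ⇌ 3 Li⁺(aq) + PO₄³⁻(aq)
With Li⁺ already at 0.430 mol L⁻¹ and s small, take [Li⁺] ≈ 0.430 mol L⁻¹ and [PO₄³⁻] = s.
Ksp = [Li⁺]^3[PO₄³⁻] = (0.430)^3s
s = 4.01×10⁻⁹ / (0.430)^3 = 5.04×10⁻⁸
s = 5.04×10⁻⁸ mol L⁻¹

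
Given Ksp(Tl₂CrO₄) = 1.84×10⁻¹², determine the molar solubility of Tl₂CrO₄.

7.72×10⁻⁵ M

Tl₂CrO₄(s) ⇌ 2 Tl⁺(aq) + CrO₄²⁻(aq)
If s mol/L of Tl₂CrO₄ dissolves, [Tl⁺] = 2s and [CrO₄²⁻] = s.
Ksp = [Tl⁺]^2[CrO₄²⁻] = (2s)^2 · s = 4s^3
4s^3 = 1.84×10⁻¹²  ⇒  s^3 = 4.60×10⁻¹³
s = (4.60×10⁻¹³)^(1/3) = 7.72×10⁻⁵ mol L⁻¹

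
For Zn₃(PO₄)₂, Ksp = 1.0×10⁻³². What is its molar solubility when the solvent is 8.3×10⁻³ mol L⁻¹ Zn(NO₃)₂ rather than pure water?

Zn₃(PO₄)₂(s) ⇌ 3 Zn²⁺(aq) + 2 PO₄³⁻(aq)
With Zn²⁺ already at 8.3×10⁻³ mol L⁻¹ and s small, take [Zn²⁺] ≈ 8.3×10⁻³ mol L⁻¹ and [PO₄³⁻] = 2s.
Ksp = [Zn²⁺]^3[PO₄³⁻]^2 = (8.3×10⁻³)^3(2s)^2
(2s)^2 = 1.0×10⁻³² / (8.3×10⁻³)^3 = 1.7×10⁻²⁶
s = 6.6×10⁻¹⁴ mol L⁻¹

6.6×10⁻¹⁴ M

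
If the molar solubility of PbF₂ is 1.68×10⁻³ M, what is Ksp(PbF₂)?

Ksp = 1.90×10⁻⁸

PbF₂(s) ⇌ Pb²⁺(aq) + 2 F⁻(aq)
Call the molar solubility s, so that [Pb²⁺] = s and [F⁻] = 2s.
Ksp = [Pb²⁺][F⁻]^2 = s · (2s)^2 = 4s^3
Ksp = 4 × (1.68×10⁻³)^3 = 1.90×10⁻⁸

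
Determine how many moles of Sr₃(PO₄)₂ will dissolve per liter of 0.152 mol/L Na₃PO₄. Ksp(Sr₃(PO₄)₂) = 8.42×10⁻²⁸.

1.11×10⁻⁹ M

Sr₃(PO₄)₂(s) ⇌ 3 Sr²⁺(aq) + 2 PO₄³⁻(aq)
Let s be the solubility of Sr₃(PO₄)₂ here. The common ion gives [PO₄³⁻] ≈ 0.152 mol/L, and [Sr²⁺] = 3s.
Ksp = [Sr²⁺]^3[PO₄³⁻]^2 = (3s)^3(0.152)^2
(3s)^3 = 8.42×10⁻²⁸ / (0.152)^2 = 3.64×10⁻²⁶
s = 1.11×10⁻⁹ mol/L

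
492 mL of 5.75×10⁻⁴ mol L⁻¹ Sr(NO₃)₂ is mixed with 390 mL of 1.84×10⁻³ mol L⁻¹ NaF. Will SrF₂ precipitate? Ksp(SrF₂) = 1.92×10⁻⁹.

No

After mixing, V = 492 mL + 390 mL = 882 mL.
[Sr²⁺] = (5.75×10⁻⁴)(492)/882 = 3.21×10⁻⁴ mol L⁻¹
[F⁻] = (1.84×10⁻³)(390)/882 = 8.14×10⁻⁴ mol L⁻¹
Q = [Sr²⁺][F⁻]^2 = 2.12×10⁻¹⁰
Since Q (2.12×10⁻¹⁰) is less than Ksp (1.92×10⁻⁹), no SrF₂ precipitates.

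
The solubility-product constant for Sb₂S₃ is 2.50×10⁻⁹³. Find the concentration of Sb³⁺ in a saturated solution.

2.37×10⁻¹⁹ M

Sb₂S₃(s) ⇌ 2 Sb³⁺(aq) + 3 S²⁻(aq)
Let s be the molar solubility. Then [Sb³⁺] = 2s and [S²⁻] = 3s.
Ksp = [Sb³⁺]^2[S²⁻]^3 = (2s)^2 · (3s)^3 = 108s^5 = 2.50×10⁻⁹³
s = 1.18×10⁻¹⁹ mol/L
[Sb³⁺] = 2s = 2.37×10⁻¹⁹ mol/L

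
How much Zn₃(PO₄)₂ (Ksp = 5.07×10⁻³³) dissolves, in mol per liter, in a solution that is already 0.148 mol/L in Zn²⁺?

6.25×10⁻¹⁶ M

Zn₃(PO₄)₂(s) ⇌ 3 Zn²⁺(aq) + 2 PO₄³⁻(aq)
With Zn²⁺ already at 0.148 mol/L and s small, take [Zn²⁺] ≈ 0.148 mol/L and [PO₄³⁻] = 2s.
Ksp = [Zn²⁺]^3[PO₄³⁻]^2 = (0.148)^3(2s)^2
(2s)^2 = 5.07×10⁻³³ / (0.148)^3 = 1.56×10⁻³⁰
s = 6.25×10⁻¹⁶ mol/L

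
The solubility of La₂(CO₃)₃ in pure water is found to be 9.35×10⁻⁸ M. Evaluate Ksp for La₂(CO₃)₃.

Ksp = 7.72×10⁻³⁴

La₂(CO₃)₃(s) ⇌ 2 La³⁺(aq) + 3 CO₃²⁻(aq)
If s mol/L of La₂(CO₃)₃ dissolves, [La³⁺] = 2s and [CO₃²⁻] = 3s.
Ksp = [La³⁺]^2[CO₃²⁻]^3 = (2s)^2 · (3s)^3 = 108s^5
Ksp = 108 × (9.35×10⁻⁸)^5 = 7.72×10⁻³⁴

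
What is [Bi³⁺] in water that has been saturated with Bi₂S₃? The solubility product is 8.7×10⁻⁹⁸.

3.0×10⁻²⁰ M

Bi₂S₃(s) ⇌ 2 Bi³⁺(aq) + 3 S²⁻(aq)
For each mole of Bi₂S₃ that dissolves per liter, [Bi³⁺] = 2s and [S²⁻] = 3s; let s denote this solubility.
Ksp = [Bi³⁺]^2[S²⁻]^3 = (2s)^2 · (3s)^3 = 108s^5 = 8.7×10⁻⁹⁸
s = 1.5×10⁻²⁰ M
[Bi³⁺] = 2s = 3.0×10⁻²⁰ M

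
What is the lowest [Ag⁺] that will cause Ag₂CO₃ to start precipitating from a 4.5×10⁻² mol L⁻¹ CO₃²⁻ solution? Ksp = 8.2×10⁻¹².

Precipitation of each salt begins when its ion product equals Ksp.
Ag₂CO₃(s) ⇌ 2 Ag⁺(aq) + CO₃²⁻(aq)
Ksp = [Ag⁺]^2[CO₃²⁻] = [Ag⁺]^2(4.5×10⁻²)
[Ag⁺]^2 = 8.2×10⁻¹² / (4.5×10⁻²) = 1.8×10⁻¹⁰
[Ag⁺] = 1.3×10⁻⁵ mol L⁻¹

1.3×10⁻⁵ M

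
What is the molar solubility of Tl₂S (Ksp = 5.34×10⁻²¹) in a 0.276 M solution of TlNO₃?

Tl₂S(s) ⇌ 2 Tl⁺(aq) + S²⁻(aq)
Let s be the solubility of Tl₂S here. The common ion gives [Tl⁺] ≈ 0.276 M, and [S²⁻] = s.
Ksp = [Tl⁺]^2[S²⁻] = (0.276)^2s
s = 5.34×10⁻²¹ / (0.276)^2 = 7.01×10⁻²⁰
s = 7.01×10⁻²⁰ M

7.01×10⁻²⁰ M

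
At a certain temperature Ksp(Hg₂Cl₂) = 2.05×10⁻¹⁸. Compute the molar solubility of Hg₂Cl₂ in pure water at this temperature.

8.00×10⁻⁷ M

Hg₂Cl₂(s) ⇌ Hg₂²⁺(aq) + 2 Cl⁻(aq)
If s mol/L of Hg₂Cl₂ dissolves, [Hg₂²⁺] = s and [Cl⁻] = 2s.
Ksp = [Hg₂²⁺][Cl⁻]^2 = s · (2s)^2 = 4s^3
4s^3 = 2.05×10⁻¹⁸  ⇒  s^3 = 5.13×10⁻¹⁹
Taking the 3rd root, s = 8.00×10⁻⁷ M.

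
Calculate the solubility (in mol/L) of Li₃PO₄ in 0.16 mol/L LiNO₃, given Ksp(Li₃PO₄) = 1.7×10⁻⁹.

Li₃PO₄(s) ⇌ 3 Li⁺(aq) + PO₄³⁻(aq)
Li⁺ is already present at 0.16 mol/L. If s mol/L of Li₃PO₄ dissolves, [PO₄³⁻] = s while [Li⁺] ≈ 0.16 mol/L.
Ksp = [Li⁺]^3[PO₄³⁻] = (0.16)^3s
s = 1.7×10⁻⁹ / (0.16)^3 = 4.2×10⁻⁷
s = 4.2×10⁻⁷ mol/L

4.2×10⁻⁷ M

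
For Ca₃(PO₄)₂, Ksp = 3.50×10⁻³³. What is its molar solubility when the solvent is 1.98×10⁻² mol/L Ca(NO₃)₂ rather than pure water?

1.06×10⁻¹⁴ M

Ca₃(PO₄)₂(s) ⇌ 3 Ca²⁺(aq) + 2 PO₄³⁻(aq)
With Ca²⁺ already at 1.98×10⁻² mol/L and s small, take [Ca²⁺] ≈ 1.98×10⁻² mol/L and [PO₄³⁻] = 2s.
Ksp = [Ca²⁺]^3[PO₄³⁻]^2 = (1.98×10⁻²)^3(2s)^2
(2s)^2 = 3.50×10⁻³³ / (1.98×10⁻²)^3 = 4.51×10⁻²⁸
s = 1.06×10⁻¹⁴ mol/L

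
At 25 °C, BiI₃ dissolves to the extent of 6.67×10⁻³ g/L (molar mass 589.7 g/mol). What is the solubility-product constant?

Ksp = 4.42×10⁻¹⁹

s = (6.67×10⁻³ g L⁻¹)/(589.7 g mol⁻¹) = 1.1311×10⁻⁵ M
BiI₃(s) ⇌ Bi³⁺(aq) + 3 I⁻(aq)
Let s be the molar solubility. Then [Bi³⁺] = s and [I⁻] = 3s.
Ksp = [Bi³⁺][I⁻]^3 = s · (3s)^3 = 27s^4
Ksp = 27 × (1.1311×10⁻⁵)^4 = 4.42×10⁻¹⁹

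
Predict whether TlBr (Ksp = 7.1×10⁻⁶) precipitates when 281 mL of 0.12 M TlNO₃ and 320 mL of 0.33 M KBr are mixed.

Yes

The combined volume is 601 mL.
[Tl⁺] = (0.12)(281)/601 = 5.6×10⁻² M
[Br⁻] = (0.33)(320)/601 = 0.18 M
Q = [Tl⁺][Br⁻] = 9.9×10⁻³
Q = 9.9×10⁻³ > Ksp = 7.1×10⁻⁶, so the solution is supersaturated and TlBr precipitates.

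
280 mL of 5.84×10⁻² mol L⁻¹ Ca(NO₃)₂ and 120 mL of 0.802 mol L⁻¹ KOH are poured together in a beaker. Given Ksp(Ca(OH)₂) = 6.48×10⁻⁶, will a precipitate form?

After mixing, V = 280 mL + 120 mL = 400 mL.
[Ca²⁺] = (5.84×10⁻²)(280)/400 = 4.09×10⁻² mol L⁻¹
[OH⁻] = (0.802)(120)/400 = 0.241 mol L⁻¹
Q = [Ca²⁺][OH⁻]^2 = 2.37×10⁻³
Q = 2.37×10⁻³ > Ksp = 6.48×10⁻⁶, so the solution is supersaturated and Ca(OH)₂ precipitates.

Yes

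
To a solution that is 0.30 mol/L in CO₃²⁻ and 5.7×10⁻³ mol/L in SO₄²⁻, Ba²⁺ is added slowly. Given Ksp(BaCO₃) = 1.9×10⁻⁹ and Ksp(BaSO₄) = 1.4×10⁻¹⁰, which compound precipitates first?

The threshold for precipitation is Q = Ksp.
For BaCO₃: [Ba²⁺] = (Ksp/[CO₃²⁻]) = 6.3×10⁻⁹ mol/L
For BaSO₄: [Ba²⁺] = (Ksp/[SO₄²⁻]) = 2.5×10⁻⁸ mol/L
The smaller threshold [Ba²⁺] is reached first, so BaCO₃ precipitates first.

BaCO₃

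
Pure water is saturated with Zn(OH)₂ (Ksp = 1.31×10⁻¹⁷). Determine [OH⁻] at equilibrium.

2.97×10⁻⁶ M

Zn(OH)₂(s) ⇌ Zn²⁺(aq) + 2 OH⁻(aq)
If s mol/L of Zn(OH)₂ dissolves, [Zn²⁺] = s and [OH⁻] = 2s.
Ksp = [Zn²⁺][OH⁻]^2 = s · (2s)^2 = 4s^3 = 1.31×10⁻¹⁷
s = 1.49×10⁻⁶ M
[OH⁻] = 2s = 2.97×10⁻⁶ M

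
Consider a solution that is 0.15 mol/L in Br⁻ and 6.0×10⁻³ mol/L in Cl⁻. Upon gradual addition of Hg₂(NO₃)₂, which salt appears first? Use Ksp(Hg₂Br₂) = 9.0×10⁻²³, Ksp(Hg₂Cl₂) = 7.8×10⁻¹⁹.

Hg₂Br₂

A salt starts to precipitate once the ion product Q reaches its Ksp.
For Hg₂Br₂: [Hg₂²⁺] = (Ksp/[Br⁻]^2) = 4.0×10⁻²¹ mol/L
For Hg₂Cl₂: [Hg₂²⁺] = (Ksp/[Cl⁻]^2) = 2.2×10⁻¹⁴ mol/L
Hg₂Br₂ requires the lower [Hg₂²⁺], so it precipitates first.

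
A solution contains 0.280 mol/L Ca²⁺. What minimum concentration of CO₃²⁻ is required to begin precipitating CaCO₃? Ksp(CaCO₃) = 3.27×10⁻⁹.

1.17×10⁻⁸ M

Precipitation begins when Q = Ksp.
CaCO₃(s) ⇌ Ca²⁺(aq) + CO₃²⁻(aq)
Ksp = [Ca²⁺][CO₃²⁻] = [CO₃²⁻](0.280)
[CO₃²⁻] = 3.27×10⁻⁹ / (0.280) = 1.17×10⁻⁸
[CO₃²⁻] = 1.17×10⁻⁸ mol/L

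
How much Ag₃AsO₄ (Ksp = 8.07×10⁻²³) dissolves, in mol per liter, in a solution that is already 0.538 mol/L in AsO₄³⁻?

Ag₃AsO₄(s) ⇌ 3 Ag⁺(aq) + AsO₄³⁻(aq)
AsO₄³⁻ is already present at 0.538 mol/L. If s mol/L of Ag₃AsO₄ dissolves, [Ag⁺] = 3s while [AsO₄³⁻] ≈ 0.538 mol/L.
Ksp = [Ag⁺]^3[AsO₄³⁻] = (3s)^3(0.538)
(3s)^3 = 8.07×10⁻²³ / (0.538) = 1.50×10⁻²²
s = 1.77×10⁻⁸ mol/L

1.77×10⁻⁸ M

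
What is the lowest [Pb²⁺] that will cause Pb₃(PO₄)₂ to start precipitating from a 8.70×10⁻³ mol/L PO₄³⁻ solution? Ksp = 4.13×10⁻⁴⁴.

8.17×10⁻¹⁴ M

Precipitation begins when Q = Ksp.
Pb₃(PO₄)₂(s) ⇌ 3 Pb²⁺(aq) + 2 PO₄³⁻(aq)
Ksp = [Pb²⁺]^3[PO₄³⁻]^2 = [Pb²⁺]^3(8.70×10⁻³)^2
[Pb²⁺]^3 = 4.13×10⁻⁴⁴ / (8.70×10⁻³)^2 = 5.46×10⁻⁴⁰
[Pb²⁺] = 8.17×10⁻¹⁴ mol/L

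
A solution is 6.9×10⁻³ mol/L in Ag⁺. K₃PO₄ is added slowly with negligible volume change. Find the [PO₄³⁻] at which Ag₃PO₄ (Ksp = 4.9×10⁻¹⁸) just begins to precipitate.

Each salt precipitates once Q = Ksp for that salt.
Ag₃PO₄(s) ⇌ 3 Ag⁺(aq) + PO₄³⁻(aq)
Ksp = [Ag⁺]^3[PO₄³⁻] = [PO₄³⁻](6.9×10⁻³)^3
[PO₄³⁻] = 4.9×10⁻¹⁸ / (6.9×10⁻³)^3 = 1.5×10⁻¹¹
[PO₄³⁻] = 1.5×10⁻¹¹ mol/L

1.5×10⁻¹¹ M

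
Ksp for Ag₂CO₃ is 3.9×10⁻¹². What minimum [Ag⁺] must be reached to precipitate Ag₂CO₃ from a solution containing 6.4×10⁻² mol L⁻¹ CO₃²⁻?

The threshold for precipitation is Q = Ksp.
Ag₂CO₃(s) ⇌ 2 Ag⁺(aq) + CO₃²⁻(aq)
Ksp = [Ag⁺]^2[CO₃²⁻] = [Ag⁺]^2(6.4×10⁻²)
[Ag⁺]^2 = 3.9×10⁻¹² / (6.4×10⁻²) = 6.1×10⁻¹¹
[Ag⁺] = 7.8×10⁻⁶ mol L⁻¹

7.8×10⁻⁶ M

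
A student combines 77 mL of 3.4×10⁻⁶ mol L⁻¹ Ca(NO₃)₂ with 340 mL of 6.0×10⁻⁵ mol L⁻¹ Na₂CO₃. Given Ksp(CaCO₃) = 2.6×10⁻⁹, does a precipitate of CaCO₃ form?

No

Total volume after mixing = 77 + 340 = 417 mL.
[Ca²⁺] = (3.4×10⁻⁶)(77)/417 = 6.3×10⁻⁷ mol L⁻¹
[CO₃²⁻] = (6.0×10⁻⁵)(340)/417 = 4.9×10⁻⁵ mol L⁻¹
Q = [Ca²⁺][CO₃²⁻] = 3.1×10⁻¹¹
Q = 3.1×10⁻¹¹ < Ksp = 2.6×10⁻⁹, so the solution is unsaturated and no precipitate forms.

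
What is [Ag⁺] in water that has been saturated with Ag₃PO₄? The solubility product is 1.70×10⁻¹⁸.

4.75×10⁻⁵ M

Ag₃PO₄(s) ⇌ 3 Ag⁺(aq) + PO₄³⁻(aq)
Call the molar solubility s, so that [Ag⁺] = 3s and [PO₄³⁻] = s.
Ksp = [Ag⁺]^3[PO₄³⁻] = (3s)^3 · s = 27s^4 = 1.70×10⁻¹⁸
s = 1.58×10⁻⁵ M
[Ag⁺] = 3s = 4.75×10⁻⁵ M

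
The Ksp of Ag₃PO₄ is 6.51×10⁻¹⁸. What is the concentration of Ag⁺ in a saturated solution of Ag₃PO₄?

6.65×10⁻⁵ M

Ag₃PO₄(s) ⇌ 3 Ag⁺(aq) + PO₄³⁻(aq)
If s mol/L of Ag₃PO₄ dissolves, [Ag⁺] = 3s and [PO₄³⁻] = s.
Ksp = [Ag⁺]^3[PO₄³⁻] = (3s)^3 · s = 27s^4 = 6.51×10⁻¹⁸
s = 2.22×10⁻⁵ M
[Ag⁺] = 3s = 6.65×10⁻⁵ M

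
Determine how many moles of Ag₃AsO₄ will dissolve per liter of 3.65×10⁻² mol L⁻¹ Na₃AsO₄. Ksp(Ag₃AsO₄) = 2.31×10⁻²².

6.17×10⁻⁸ M

Ag₃AsO₄(s) ⇌ 3 Ag⁺(aq) + AsO₄³⁻(aq)
Let s be the solubility of Ag₃AsO₄ here. The common ion gives [AsO₄³⁻] ≈ 3.65×10⁻² mol L⁻¹, and [Ag⁺] = 3s.
Ksp = [Ag⁺]^3[AsO₄³⁻] = (3s)^3(3.65×10⁻²)
(3s)^3 = 2.31×10⁻²² / (3.65×10⁻²) = 6.33×10⁻²¹
s = 6.17×10⁻⁸ mol L⁻¹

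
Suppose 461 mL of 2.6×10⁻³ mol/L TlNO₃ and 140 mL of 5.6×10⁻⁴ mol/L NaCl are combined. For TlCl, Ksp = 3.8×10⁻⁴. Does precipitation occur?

No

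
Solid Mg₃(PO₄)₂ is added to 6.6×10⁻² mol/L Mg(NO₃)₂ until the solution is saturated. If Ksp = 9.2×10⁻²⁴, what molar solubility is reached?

8.9×10⁻¹¹ M

Mg₃(PO₄)₂(s) ⇌ 3 Mg²⁺(aq) + 2 PO₄³⁻(aq)
The solution already contains Mg²⁺ at 6.6×10⁻² mol/L. Let s be the molar solubility of Mg₃(PO₄)₂.
[Mg²⁺] ≈ 6.6×10⁻² mol/L (common ion dominates); [PO₄³⁻] = 2s.
Ksp = [Mg²⁺]^3[PO₄³⁻]^2 = (6.6×10⁻²)^3(2s)^2
(2s)^2 = 9.2×10⁻²⁴ / (6.6×10⁻²)^3 = 3.2×10⁻²⁰
s = 8.9×10⁻¹¹ mol/L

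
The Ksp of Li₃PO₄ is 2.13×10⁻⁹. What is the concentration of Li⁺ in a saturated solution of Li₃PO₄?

Li₃PO₄(s) ⇌ 3 Li⁺(aq) + PO₄³⁻(aq)
If s mol/L of Li₃PO₄ dissolves, [Li⁺] = 3s and [PO₄³⁻] = s.
Ksp = [Li⁺]^3[PO₄³⁻] = (3s)^3 · s = 27s^4 = 2.13×10⁻⁹
s = 2.98×10⁻³ mol L⁻¹
[Li⁺] = 3s = 8.94×10⁻³ mol L⁻¹

8.94×10⁻³ M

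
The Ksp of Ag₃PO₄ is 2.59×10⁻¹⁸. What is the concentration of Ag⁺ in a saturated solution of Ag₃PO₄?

Ag₃PO₄(s) ⇌ 3 Ag⁺(aq) + PO₄³⁻(aq)
If s mol/L of Ag₃PO₄ dissolves, [Ag⁺] = 3s and [PO₄³⁻] = s.
Ksp = [Ag⁺]^3[PO₄³⁻] = (3s)^3 · s = 27s^4 = 2.59×10⁻¹⁸
s = 1.76×10⁻⁵ M
[Ag⁺] = 3s = 5.28×10⁻⁵ M

5.28×10⁻⁵ M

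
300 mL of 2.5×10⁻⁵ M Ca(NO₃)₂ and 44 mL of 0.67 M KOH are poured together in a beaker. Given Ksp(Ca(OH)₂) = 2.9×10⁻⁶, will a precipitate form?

No

Total volume after mixing = 300 + 44 = 344 mL.
[Ca²⁺] = (2.5×10⁻⁵)(300)/344 = 2.2×10⁻⁵ M
[OH⁻] = (0.67)(44)/344 = 8.6×10⁻² M
Q = [Ca²⁺][OH⁻]^2 = 1.6×10⁻⁷
Q = 1.6×10⁻⁷ < Ksp = 2.9×10⁻⁶, so the solution is unsaturated and no precipitate forms.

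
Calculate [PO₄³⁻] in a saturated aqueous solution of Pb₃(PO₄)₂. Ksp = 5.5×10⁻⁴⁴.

1.7×10⁻⁹ M

Pb₃(PO₄)₂(s) ⇌ 3 Pb²⁺(aq) + 2 PO₄³⁻(aq)
For each mole of Pb₃(PO₄)₂ that dissolves per liter, [Pb²⁺] = 3s and [PO₄³⁻] = 2s; let s denote this solubility.
Ksp = [Pb²⁺]^3[PO₄³⁻]^2 = (3s)^3 · (2s)^2 = 108s^5 = 5.5×10⁻⁴⁴
s = 8.7×10⁻¹⁰ M
[PO₄³⁻] = 2s = 1.7×10⁻⁹ M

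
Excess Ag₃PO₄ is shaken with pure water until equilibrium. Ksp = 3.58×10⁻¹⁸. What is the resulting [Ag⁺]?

5.72×10⁻⁵ M

Ag₃PO₄(s) ⇌ 3 Ag⁺(aq) + PO₄³⁻(aq)
With molar solubility s: [Ag⁺] = 3s, [PO₄³⁻] = s.
Ksp = [Ag⁺]^3[PO₄³⁻] = (3s)^3 · s = 27s^4 = 3.58×10⁻¹⁸
s = 1.91×10⁻⁵ M
[Ag⁺] = 3s = 5.72×10⁻⁵ M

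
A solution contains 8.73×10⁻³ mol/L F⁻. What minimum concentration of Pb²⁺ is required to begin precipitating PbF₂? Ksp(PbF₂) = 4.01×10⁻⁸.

Each salt precipitates once Q = Ksp for that salt.
PbF₂(s) ⇌ Pb²⁺(aq) + 2 F⁻(aq)
Ksp = [Pb²⁺][F⁻]^2 = [Pb²⁺](8.73×10⁻³)^2
[Pb²⁺] = 4.01×10⁻⁸ / (8.73×10⁻³)^2 = 5.26×10⁻⁴
[Pb²⁺] = 5.26×10⁻⁴ mol/L

5.26×10⁻⁴ M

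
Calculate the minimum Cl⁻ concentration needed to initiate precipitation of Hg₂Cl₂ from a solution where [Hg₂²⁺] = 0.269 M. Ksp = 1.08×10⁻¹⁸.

A salt starts to precipitate once the ion product Q reaches its Ksp.
Hg₂Cl₂(s) ⇌ Hg₂²⁺(aq) + 2 Cl⁻(aq)
Ksp = [Hg₂²⁺][Cl⁻]^2 = [Cl⁻]^2(0.269)
[Cl⁻]^2 = 1.08×10⁻¹⁸ / (0.269) = 4.01×10⁻¹⁸
[Cl⁻] = 2.00×10⁻⁹ M

2.00×10⁻⁹ M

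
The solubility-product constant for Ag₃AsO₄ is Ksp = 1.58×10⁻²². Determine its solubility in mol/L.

1.56×10⁻⁶ M

Ag₃AsO₄(s) ⇌ 3 Ag⁺(aq) + AsO₄³⁻(aq)
If s mol/L of Ag₃AsO₄ dissolves, [Ag⁺] = 3s and [AsO₄³⁻] = s.
Ksp = [Ag⁺]^3[AsO₄³⁻] = (3s)^3 · s = 27s^4
27s^4 = 1.58×10⁻²²  ⇒  s^4 = 5.85×10⁻²⁴
s = 1.56×10⁻⁶ mol L⁻¹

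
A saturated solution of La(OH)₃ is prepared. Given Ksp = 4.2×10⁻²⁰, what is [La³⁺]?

La(OH)₃(s) ⇌ La³⁺(aq) + 3 OH⁻(aq)
With molar solubility s: [La³⁺] = s, [OH⁻] = 3s.
Ksp = [La³⁺][OH⁻]^3 = s · (3s)^3 = 27s^4 = 4.2×10⁻²⁰
s = 6.3×10⁻⁶ mol L⁻¹
[La³⁺] = s = 6.3×10⁻⁶ mol L⁻¹

6.3×10⁻⁶ M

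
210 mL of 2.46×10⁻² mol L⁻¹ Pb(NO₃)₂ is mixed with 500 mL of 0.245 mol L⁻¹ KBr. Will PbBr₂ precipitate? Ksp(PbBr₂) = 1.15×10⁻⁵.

Yes

The combined volume is 710 mL.
[Pb²⁺] = (2.46×10⁻²)(210)/710 = 7.28×10⁻³ mol L⁻¹
[Br⁻] = (0.245)(500)/710 = 0.173 mol L⁻¹
Q = [Pb²⁺][Br⁻]^2 = 2.17×10⁻⁴
Since Q (2.17×10⁻⁴) exceeds Ksp (1.15×10⁻⁵), PbBr₂ will precipitate.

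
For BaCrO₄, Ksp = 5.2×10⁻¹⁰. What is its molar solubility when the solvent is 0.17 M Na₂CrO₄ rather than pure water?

BaCrO₄(s) ⇌ Ba²⁺(aq) + CrO₄²⁻(aq)
Let s be the solubility of BaCrO₄ here. The common ion gives [CrO₄²⁻] ≈ 0.17 M, and [Ba²⁺] = s.
Ksp = [Ba²⁺][CrO₄²⁻] = s(0.17)
s = 5.2×10⁻¹⁰ / (0.17) = 3.1×10⁻⁹
s = 3.1×10⁻⁹ M

3.1×10⁻⁹ M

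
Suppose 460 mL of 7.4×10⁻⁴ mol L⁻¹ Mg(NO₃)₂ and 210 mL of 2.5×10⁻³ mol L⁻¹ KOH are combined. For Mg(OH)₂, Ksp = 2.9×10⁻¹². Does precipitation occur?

Yes

After mixing, V = 460 mL + 210 mL = 670 mL.
[Mg²⁺] = (7.4×10⁻⁴)(460)/670 = 5.1×10⁻⁴ mol L⁻¹
[OH⁻] = (2.5×10⁻³)(210)/670 = 7.8×10⁻⁴ mol L⁻¹
Q = [Mg²⁺][OH⁻]^2 = 3.1×10⁻¹⁰
Since Q (3.1×10⁻¹⁰) exceeds Ksp (2.9×10⁻¹²), Mg(OH)₂ will precipitate.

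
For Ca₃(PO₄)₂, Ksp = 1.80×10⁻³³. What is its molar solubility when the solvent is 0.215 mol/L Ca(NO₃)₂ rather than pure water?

Ca₃(PO₄)₂(s) ⇌ 3 Ca²⁺(aq) + 2 PO₄³⁻(aq)
Let s be the solubility of Ca₃(PO₄)₂ here. The common ion gives [Ca²⁺] ≈ 0.215 mol/L, and [PO₄³⁻] = 2s.
Ksp = [Ca²⁺]^3[PO₄³⁻]^2 = (0.215)^3(2s)^2
(2s)^2 = 1.80×10⁻³³ / (0.215)^3 = 1.81×10⁻³¹
s = 2.13×10⁻¹⁶ mol/L

2.13×10⁻¹⁶ M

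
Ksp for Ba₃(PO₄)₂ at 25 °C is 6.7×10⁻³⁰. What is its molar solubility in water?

Ba₃(PO₄)₂(s) ⇌ 3 Ba²⁺(aq) + 2 PO₄³⁻(aq)
With molar solubility s: [Ba²⁺] = 3s, [PO₄³⁻] = 2s.
Ksp = [Ba²⁺]^3[PO₄³⁻]^2 = (3s)^3 · (2s)^2 = 108s^5
108s^5 = 6.7×10⁻³⁰  ⇒  s^5 = 6.2×10⁻³²
s = 5.7×10⁻⁷ mol/L

5.7×10⁻⁷ M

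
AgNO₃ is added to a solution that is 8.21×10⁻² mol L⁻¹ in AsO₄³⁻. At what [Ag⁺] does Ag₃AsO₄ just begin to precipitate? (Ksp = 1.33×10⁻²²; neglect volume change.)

1.17×10⁻⁷ M

A salt starts to precipitate once the ion product Q reaches its Ksp.
Ag₃AsO₄(s) ⇌ 3 Ag⁺(aq) + AsO₄³⁻(aq)
Ksp = [Ag⁺]^3[AsO₄³⁻] = [Ag⁺]^3(8.21×10⁻²)
[Ag⁺]^3 = 1.33×10⁻²² / (8.21×10⁻²) = 1.62×10⁻²¹
[Ag⁺] = 1.17×10⁻⁷ mol L⁻¹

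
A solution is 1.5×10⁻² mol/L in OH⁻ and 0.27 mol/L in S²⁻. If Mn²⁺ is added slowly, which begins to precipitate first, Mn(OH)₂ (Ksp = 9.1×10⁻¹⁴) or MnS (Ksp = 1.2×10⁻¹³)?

Each salt precipitates once Q = Ksp for that salt.
For Mn(OH)₂: [Mn²⁺] = (Ksp/[OH⁻]^2) = 4.0×10⁻¹⁰ mol/L
For MnS: [Mn²⁺] = (Ksp/[S²⁻]) = 4.4×10⁻¹³ mol/L
MnS requires the lower [Mn²⁺], so it precipitates first.

MnS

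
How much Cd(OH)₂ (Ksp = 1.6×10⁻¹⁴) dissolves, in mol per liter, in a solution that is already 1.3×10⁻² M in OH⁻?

Cd(OH)₂(s) ⇌ Cd²⁺(aq) + 2 OH⁻(aq)
The solution already contains OH⁻ at 1.3×10⁻² M. Let s be the molar solubility of Cd(OH)₂.
[OH⁻] ≈ 1.3×10⁻² M (common ion dominates); [Cd²⁺] = s.
Ksp = [Cd²⁺][OH⁻]^2 = s(1.3×10⁻²)^2
s = 1.6×10⁻¹⁴ / (1.3×10⁻²)^2 = 9.5×10⁻¹¹
s = 9.5×10⁻¹¹ M

9.5×10⁻¹¹ M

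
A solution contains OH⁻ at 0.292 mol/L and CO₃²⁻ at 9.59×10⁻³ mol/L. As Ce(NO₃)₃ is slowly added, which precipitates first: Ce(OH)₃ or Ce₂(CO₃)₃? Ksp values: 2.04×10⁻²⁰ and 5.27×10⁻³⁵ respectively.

Precipitation begins when Q = Ksp.
For Ce(OH)₃: [Ce³⁺] = (Ksp/[OH⁻]^3) = 8.19×10⁻¹⁹ mol/L
For Ce₂(CO₃)₃: [Ce³⁺] = (Ksp/[CO₃²⁻]^3)^(1/2) = 7.73×10⁻¹⁵ mol/L
The smaller threshold [Ce³⁺] is reached first, so Ce(OH)₃ precipitates first.

Ce(OH)₃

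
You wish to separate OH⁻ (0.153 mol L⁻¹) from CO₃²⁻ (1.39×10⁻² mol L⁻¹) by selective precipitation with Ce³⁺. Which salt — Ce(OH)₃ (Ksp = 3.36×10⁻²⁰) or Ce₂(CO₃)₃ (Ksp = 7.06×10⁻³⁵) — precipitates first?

Each salt precipitates once Q = Ksp for that salt.
For Ce(OH)₃: [Ce³⁺] = (Ksp/[OH⁻]^3) = 9.38×10⁻¹⁸ mol L⁻¹
For Ce₂(CO₃)₃: [Ce³⁺] = (Ksp/[CO₃²⁻]^3)^(1/2) = 5.13×10⁻¹⁵ mol L⁻¹
Since Ce(OH)₃ needs less Ce³⁺ to reach saturation, it precipitates first.

Ce(OH)₃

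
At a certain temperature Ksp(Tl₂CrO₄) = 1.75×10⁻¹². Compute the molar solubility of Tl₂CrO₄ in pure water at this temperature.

Tl₂CrO₄(s) ⇌ 2 Tl⁺(aq) + CrO₄²⁻(aq)
Call the molar solubility s, so that [Tl⁺] = 2s and [CrO₄²⁻] = s.
Ksp = [Tl⁺]^2[CrO₄²⁻] = (2s)^2 · s = 4s^3
4s^3 = 1.75×10⁻¹²  ⇒  s^3 = 4.38×10⁻¹³
s = (4.38×10⁻¹³)^(1/3) = 7.59×10⁻⁵ mol/L

7.59×10⁻⁵ M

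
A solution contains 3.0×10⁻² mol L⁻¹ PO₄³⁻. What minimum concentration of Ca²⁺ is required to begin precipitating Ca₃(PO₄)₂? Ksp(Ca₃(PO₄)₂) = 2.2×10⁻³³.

Each salt precipitates once Q = Ksp for that salt.
Ca₃(PO₄)₂(s) ⇌ 3 Ca²⁺(aq) + 2 PO₄³⁻(aq)
Ksp = [Ca²⁺]^3[PO₄³⁻]^2 = [Ca²⁺]^3(3.0×10⁻²)^2
[Ca²⁺]^3 = 2.2×10⁻³³ / (3.0×10⁻²)^2 = 2.4×10⁻³⁰
[Ca²⁺] = 1.3×10⁻¹⁰ mol L⁻¹

1.3×10⁻¹⁰ M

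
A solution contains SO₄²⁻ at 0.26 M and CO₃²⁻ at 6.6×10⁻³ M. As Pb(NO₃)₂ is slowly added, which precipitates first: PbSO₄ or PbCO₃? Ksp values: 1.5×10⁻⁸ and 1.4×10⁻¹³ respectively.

PbCO₃

A salt starts to precipitate once the ion product Q reaches its Ksp.
For PbSO₄: [Pb²⁺] = (Ksp/[SO₄²⁻]) = 5.8×10⁻⁸ M
For PbCO₃: [Pb²⁺] = (Ksp/[CO₃²⁻]) = 2.1×10⁻¹¹ M
PbCO₃ requires the lower [Pb²⁺], so it precipitates first.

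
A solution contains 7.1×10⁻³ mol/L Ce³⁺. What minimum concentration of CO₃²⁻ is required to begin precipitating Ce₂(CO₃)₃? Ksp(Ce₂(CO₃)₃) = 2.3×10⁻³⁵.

7.7×10⁻¹¹ M

A salt starts to precipitate once the ion product Q reaches its Ksp.
Ce₂(CO₃)₃(s) ⇌ 2 Ce³⁺(aq) + 3 CO₃²⁻(aq)
Ksp = [Ce³⁺]^2[CO₃²⁻]^3 = [CO₃²⁻]^3(7.1×10⁻³)^2
[CO₃²⁻]^3 = 2.3×10⁻³⁵ / (7.1×10⁻³)^2 = 4.6×10⁻³¹
[CO₃²⁻] = 7.7×10⁻¹¹ mol/L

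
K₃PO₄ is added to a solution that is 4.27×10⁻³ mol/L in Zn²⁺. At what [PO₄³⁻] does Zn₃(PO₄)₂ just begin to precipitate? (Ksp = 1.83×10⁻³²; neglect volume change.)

The threshold for precipitation is Q = Ksp.
Zn₃(PO₄)₂(s) ⇌ 3 Zn²⁺(aq) + 2 PO₄³⁻(aq)
Ksp = [Zn²⁺]^3[PO₄³⁻]^2 = [PO₄³⁻]^2(4.27×10⁻³)^3
[PO₄³⁻]^2 = 1.83×10⁻³² / (4.27×10⁻³)^3 = 2.35×10⁻²⁵
[PO₄³⁻] = 4.85×10⁻¹³ mol/L

4.85×10⁻¹³ M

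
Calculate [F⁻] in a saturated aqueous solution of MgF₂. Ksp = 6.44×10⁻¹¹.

MgF₂(s) ⇌ Mg²⁺(aq) + 2 F⁻(aq)
Let s be the molar solubility. Then [Mg²⁺] = s and [F⁻] = 2s.
Ksp = [Mg²⁺][F⁻]^2 = s · (2s)^2 = 4s^3 = 6.44×10⁻¹¹
s = 2.53×10⁻⁴ mol/L
[F⁻] = 2s = 5.05×10⁻⁴ mol/L

5.05×10⁻⁴ M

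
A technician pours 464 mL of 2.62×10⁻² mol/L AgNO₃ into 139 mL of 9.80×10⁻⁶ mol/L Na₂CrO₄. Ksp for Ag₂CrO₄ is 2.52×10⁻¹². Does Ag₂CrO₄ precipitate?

Yes

After mixing, V = 464 mL + 139 mL = 603 mL.
[Ag⁺] = (2.62×10⁻²)(464)/603 = 2.02×10⁻² mol/L
[CrO₄²⁻] = (9.80×10⁻⁶)(139)/603 = 2.26×10⁻⁶ mol/L
Q = [Ag⁺]^2[CrO₄²⁻] = 9.18×10⁻¹⁰
Q = 9.18×10⁻¹⁰ > Ksp = 2.52×10⁻¹², so the solution is supersaturated and Ag₂CrO₄ precipitates.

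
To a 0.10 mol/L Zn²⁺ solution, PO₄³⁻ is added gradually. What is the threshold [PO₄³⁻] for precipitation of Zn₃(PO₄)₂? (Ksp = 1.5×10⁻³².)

3.9×10⁻¹⁵ M

A salt starts to precipitate once the ion product Q reaches its Ksp.
Zn₃(PO₄)₂(s) ⇌ 3 Zn²⁺(aq) + 2 PO₄³⁻(aq)
Ksp = [Zn²⁺]^3[PO₄³⁻]^2 = [PO₄³⁻]^2(0.10)^3
[PO₄³⁻]^2 = 1.5×10⁻³² / (0.10)^3 = 1.5×10⁻²⁹
[PO₄³⁻] = 3.9×10⁻¹⁵ mol/L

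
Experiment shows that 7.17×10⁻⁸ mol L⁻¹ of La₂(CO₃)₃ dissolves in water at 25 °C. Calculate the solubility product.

Ksp = 2.05×10⁻³⁴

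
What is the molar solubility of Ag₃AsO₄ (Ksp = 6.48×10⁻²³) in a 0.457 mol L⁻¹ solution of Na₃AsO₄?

Ag₃AsO₄(s) ⇌ 3 Ag⁺(aq) + AsO₄³⁻(aq)
With AsO₄³⁻ already at 0.457 mol L⁻¹ and s small, take [AsO₄³⁻] ≈ 0.457 mol L⁻¹ and [Ag⁺] = 3s.
Ksp = [Ag⁺]^3[AsO₄³⁻] = (3s)^3(0.457)
(3s)^3 = 6.48×10⁻²³ / (0.457) = 1.42×10⁻²²
s = 1.74×10⁻⁸ mol L⁻¹

1.74×10⁻⁸ M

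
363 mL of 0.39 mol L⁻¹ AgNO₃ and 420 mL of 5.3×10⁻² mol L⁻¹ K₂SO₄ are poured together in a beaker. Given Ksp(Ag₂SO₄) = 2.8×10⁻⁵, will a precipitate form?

Yes

Total volume after mixing = 363 + 420 = 783 mL.
[Ag⁺] = (0.39)(363)/783 = 0.18 mol L⁻¹
[SO₄²⁻] = (5.3×10⁻²)(420)/783 = 2.8×10⁻² mol L⁻¹
Q = [Ag⁺]^2[SO₄²⁻] = 9.3×10⁻⁴
Because Q > Ksp (9.3×10⁻⁴ vs 2.8×10⁻⁵), a precipitate of Ag₂SO₄ forms.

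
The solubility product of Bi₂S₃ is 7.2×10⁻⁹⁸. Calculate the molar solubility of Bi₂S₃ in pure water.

Bi₂S₃(s) ⇌ 2 Bi³⁺(aq) + 3 S²⁻(aq)
With molar solubility s: [Bi³⁺] = 2s, [S²⁻] = 3s.
Ksp = [Bi³⁺]^2[S²⁻]^3 = (2s)^2 · (3s)^3 = 108s^5
108s^5 = 7.2×10⁻⁹⁸  ⇒  s^5 = 6.7×10⁻¹⁰⁰
Taking the 5th root, s = 1.5×10⁻²⁰ M.

1.5×10⁻²⁰ M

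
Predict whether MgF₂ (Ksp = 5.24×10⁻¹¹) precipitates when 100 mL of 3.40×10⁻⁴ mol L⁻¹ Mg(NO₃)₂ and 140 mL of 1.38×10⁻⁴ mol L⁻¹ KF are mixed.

No

Total volume after mixing = 100 + 140 = 240 mL.
[Mg²⁺] = (3.40×10⁻⁴)(100)/240 = 1.42×10⁻⁴ mol L⁻¹
[F⁻] = (1.38×10⁻⁴)(140)/240 = 8.05×10⁻⁵ mol L⁻¹
Q = [Mg²⁺][F⁻]^2 = 9.18×10⁻¹³
Since Q (9.18×10⁻¹³) is less than Ksp (5.24×10⁻¹¹), no MgF₂ precipitates.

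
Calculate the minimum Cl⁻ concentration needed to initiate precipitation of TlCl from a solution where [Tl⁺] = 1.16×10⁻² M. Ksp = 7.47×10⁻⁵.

6.44×10⁻³ M

The threshold for precipitation is Q = Ksp.
TlCl(s) ⇌ Tl⁺(aq) + Cl⁻(aq)
Ksp = [Tl⁺][Cl⁻] = [Cl⁻](1.16×10⁻²)
[Cl⁻] = 7.47×10⁻⁵ / (1.16×10⁻²) = 6.44×10⁻³
[Cl⁻] = 6.44×10⁻³ M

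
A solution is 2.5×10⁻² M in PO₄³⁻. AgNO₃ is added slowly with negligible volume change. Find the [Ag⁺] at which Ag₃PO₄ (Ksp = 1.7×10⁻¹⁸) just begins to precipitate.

4.1×10⁻⁶ M

Precipitation begins when Q = Ksp.
Ag₃PO₄(s) ⇌ 3 Ag⁺(aq) + PO₄³⁻(aq)
Ksp = [Ag⁺]^3[PO₄³⁻] = [Ag⁺]^3(2.5×10⁻²)
[Ag⁺]^3 = 1.7×10⁻¹⁸ / (2.5×10⁻²) = 6.8×10⁻¹⁷
[Ag⁺] = 4.1×10⁻⁶ M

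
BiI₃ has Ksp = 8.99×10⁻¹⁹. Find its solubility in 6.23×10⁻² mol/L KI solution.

3.72×10⁻¹⁵ M

BiI₃(s) ⇌ Bi³⁺(aq) + 3 I⁻(aq)
With I⁻ already at 6.23×10⁻² mol/L and s small, take [I⁻] ≈ 6.23×10⁻² mol/L and [Bi³⁺] = s.
Ksp = [Bi³⁺][I⁻]^3 = s(6.23×10⁻²)^3
s = 8.99×10⁻¹⁹ / (6.23×10⁻²)^3 = 3.72×10⁻¹⁵
s = 3.72×10⁻¹⁵ mol/L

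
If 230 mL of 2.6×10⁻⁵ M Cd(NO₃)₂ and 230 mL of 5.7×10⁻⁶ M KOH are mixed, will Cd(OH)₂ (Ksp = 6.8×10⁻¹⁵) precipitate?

Total volume after mixing = 230 + 230 = 460 mL.
[Cd²⁺] = (2.6×10⁻⁵)(230)/460 = 1.3×10⁻⁵ M
[OH⁻] = (5.7×10⁻⁶)(230)/460 = 2.9×10⁻⁶ M
Q = [Cd²⁺][OH⁻]^2 = 1.1×10⁻¹⁶
Q = 1.1×10⁻¹⁶ < Ksp = 6.8×10⁻¹⁵, so the solution is unsaturated and no precipitate forms.

No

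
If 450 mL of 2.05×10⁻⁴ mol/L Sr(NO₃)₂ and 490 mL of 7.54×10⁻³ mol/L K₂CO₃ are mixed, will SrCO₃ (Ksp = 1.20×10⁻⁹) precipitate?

Yes

The combined volume is 940 mL.
[Sr²⁺] = (2.05×10⁻⁴)(450)/940 = 9.81×10⁻⁵ mol/L
[CO₃²⁻] = (7.54×10⁻³)(490)/940 = 3.93×10⁻³ mol/L
Q = [Sr²⁺][CO₃²⁻] = 3.86×10⁻⁷
Since Q (3.86×10⁻⁷) exceeds Ksp (1.20×10⁻⁹), SrCO₃ will precipitate.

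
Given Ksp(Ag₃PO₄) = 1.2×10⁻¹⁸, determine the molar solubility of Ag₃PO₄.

Ag₃PO₄(s) ⇌ 3 Ag⁺(aq) + PO₄³⁻(aq)
For each mole of Ag₃PO₄ that dissolves per liter, [Ag⁺] = 3s and [PO₄³⁻] = s; let s denote this solubility.
Ksp = [Ag⁺]^3[PO₄³⁻] = (3s)^3 · s = 27s^4
27s^4 = 1.2×10⁻¹⁸  ⇒  s^4 = 4.4×10⁻²⁰
s = (4.4×10⁻²⁰)^(1/4) = 1.5×10⁻⁵ M

1.5×10⁻⁵ M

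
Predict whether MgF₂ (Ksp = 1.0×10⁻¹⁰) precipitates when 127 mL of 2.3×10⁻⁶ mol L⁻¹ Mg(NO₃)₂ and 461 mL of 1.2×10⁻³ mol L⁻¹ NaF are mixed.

No

Total volume after mixing = 127 + 461 = 588 mL.
[Mg²⁺] = (2.3×10⁻⁶)(127)/588 = 5.0×10⁻⁷ mol L⁻¹
[F⁻] = (1.2×10⁻³)(461)/588 = 9.4×10⁻⁴ mol L⁻¹
Q = [Mg²⁺][F⁻]^2 = 4.4×10⁻¹³
Q = 4.4×10⁻¹³ < Ksp = 1.0×10⁻¹⁰, so the solution is unsaturated and no precipitate forms.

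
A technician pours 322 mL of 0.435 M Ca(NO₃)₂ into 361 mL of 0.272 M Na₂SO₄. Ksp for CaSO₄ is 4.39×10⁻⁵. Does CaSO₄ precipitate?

After mixing, V = 322 mL + 361 mL = 683 mL.
[Ca²⁺] = (0.435)(322)/683 = 0.205 M
[SO₄²⁻] = (0.272)(361)/683 = 0.144 M
Q = [Ca²⁺][SO₄²⁻] = 2.95×10⁻²
Q = 2.95×10⁻² > Ksp = 4.39×10⁻⁵, so the solution is supersaturated and CaSO₄ precipitates.

Yes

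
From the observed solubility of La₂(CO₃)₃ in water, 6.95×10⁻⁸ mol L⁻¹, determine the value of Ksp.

Ksp = 1.75×10⁻³⁴

La₂(CO₃)₃(s) ⇌ 2 La³⁺(aq) + 3 CO₃²⁻(aq)
Call the molar solubility s, so that [La³⁺] = 2s and [CO₃²⁻] = 3s.
Ksp = [La³⁺]^2[CO₃²⁻]^3 = (2s)^2 · (3s)^3 = 108s^5
Ksp = 108 × (6.95×10⁻⁸)^5 = 1.75×10⁻³⁴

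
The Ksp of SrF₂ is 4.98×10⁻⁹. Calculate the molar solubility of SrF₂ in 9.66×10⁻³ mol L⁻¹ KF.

SrF₂(s) ⇌ Sr²⁺(aq) + 2 F⁻(aq)
F⁻ is already present at 9.66×10⁻³ mol L⁻¹. If s mol/L of SrF₂ dissolves, [Sr²⁺] = s while [F⁻] ≈ 9.66×10⁻³ mol L⁻¹.
Ksp = [Sr²⁺][F⁻]^2 = s(9.66×10⁻³)^2
s = 4.98×10⁻⁹ / (9.66×10⁻³)^2 = 5.34×10⁻⁵
s = 5.34×10⁻⁵ mol L⁻¹

5.34×10⁻⁵ M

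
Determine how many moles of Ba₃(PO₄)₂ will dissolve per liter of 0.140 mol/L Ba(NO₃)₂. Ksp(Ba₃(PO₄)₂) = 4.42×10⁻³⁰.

Ba₃(PO₄)₂(s) ⇌ 3 Ba²⁺(aq) + 2 PO₄³⁻(aq)
The solution already contains Ba²⁺ at 0.140 mol/L. Let s be the molar solubility of Ba₃(PO₄)₂.
[Ba²⁺] ≈ 0.140 mol/L (common ion dominates); [PO₄³⁻] = 2s.
Ksp = [Ba²⁺]^3[PO₄³⁻]^2 = (0.140)^3(2s)^2
(2s)^2 = 4.42×10⁻³⁰ / (0.140)^3 = 1.61×10⁻²⁷
s = 2.01×10⁻¹⁴ mol/L

2.01×10⁻¹⁴ M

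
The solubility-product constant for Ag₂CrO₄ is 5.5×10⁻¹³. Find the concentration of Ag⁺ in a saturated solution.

1.0×10⁻⁴ M

Ag₂CrO₄(s) ⇌ 2 Ag⁺(aq) + CrO₄²⁻(aq)
Call the molar solubility s, so that [Ag⁺] = 2s and [CrO₄²⁻] = s.
Ksp = [Ag⁺]^2[CrO₄²⁻] = (2s)^2 · s = 4s^3 = 5.5×10⁻¹³
s = 5.2×10⁻⁵ mol L⁻¹
[Ag⁺] = 2s = 1.0×10⁻⁴ mol L⁻¹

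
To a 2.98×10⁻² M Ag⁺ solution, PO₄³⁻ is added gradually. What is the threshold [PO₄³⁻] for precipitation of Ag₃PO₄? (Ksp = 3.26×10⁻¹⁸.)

Precipitation begins when Q = Ksp.
Ag₃PO₄(s) ⇌ 3 Ag⁺(aq) + PO₄³⁻(aq)
Ksp = [Ag⁺]^3[PO₄³⁻] = [PO₄³⁻](2.98×10⁻²)^3
[PO₄³⁻] = 3.26×10⁻¹⁸ / (2.98×10⁻²)^3 = 1.23×10⁻¹³
[PO₄³⁻] = 1.23×10⁻¹³ M

1.23×10⁻¹³ M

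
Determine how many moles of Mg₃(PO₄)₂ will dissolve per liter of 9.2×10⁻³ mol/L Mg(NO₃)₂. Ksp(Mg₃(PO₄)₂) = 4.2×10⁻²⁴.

1.2×10⁻⁹ M

Mg₃(PO₄)₂(s) ⇌ 3 Mg²⁺(aq) + 2 PO₄³⁻(aq)
The solution already contains Mg²⁺ at 9.2×10⁻³ mol/L. Let s be the molar solubility of Mg₃(PO₄)₂.
[Mg²⁺] ≈ 9.2×10⁻³ mol/L (common ion dominates); [PO₄³⁻] = 2s.
Ksp = [Mg²⁺]^3[PO₄³⁻]^2 = (9.2×10⁻³)^3(2s)^2
(2s)^2 = 4.2×10⁻²⁴ / (9.2×10⁻³)^3 = 5.4×10⁻¹⁸
s = 1.2×10⁻⁹ mol/L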